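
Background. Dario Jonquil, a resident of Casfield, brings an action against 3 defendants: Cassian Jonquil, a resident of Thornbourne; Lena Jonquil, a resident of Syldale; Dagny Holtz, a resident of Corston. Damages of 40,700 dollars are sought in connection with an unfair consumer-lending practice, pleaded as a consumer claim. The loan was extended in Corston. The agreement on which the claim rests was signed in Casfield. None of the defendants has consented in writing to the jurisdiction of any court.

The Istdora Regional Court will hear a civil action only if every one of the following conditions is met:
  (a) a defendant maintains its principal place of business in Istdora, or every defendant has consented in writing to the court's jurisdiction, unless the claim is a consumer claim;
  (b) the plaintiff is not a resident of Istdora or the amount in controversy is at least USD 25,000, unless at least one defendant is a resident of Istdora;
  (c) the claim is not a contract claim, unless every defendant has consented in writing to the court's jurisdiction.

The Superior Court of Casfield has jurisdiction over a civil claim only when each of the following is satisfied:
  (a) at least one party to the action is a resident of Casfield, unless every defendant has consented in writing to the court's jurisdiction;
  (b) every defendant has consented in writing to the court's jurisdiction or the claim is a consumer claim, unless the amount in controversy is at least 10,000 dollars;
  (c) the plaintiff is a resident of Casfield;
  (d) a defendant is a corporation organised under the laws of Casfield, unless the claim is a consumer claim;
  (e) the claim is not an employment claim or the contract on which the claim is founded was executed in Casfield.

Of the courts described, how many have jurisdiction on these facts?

The Istdora Regional Court:
  (a) No defendant is a corporation; no such written consent has been filed — none of the alternatives is met. The proviso rescues it, though: the claim is a consumer claim. Condition met.
  (b) The plaintiff resides in Casfield, which is not Istdora, which satisfies one of the alternatives. Met.
  (c) The claim is a consumer claim, not a contract claim. Met.
  → Every requirement is satisfied — jurisdiction.
The Superior Court of Casfield:
  (a) Dario Jonquil resides in Casfield. Satisfied.
  (b) The claim is a consumer claim, which satisfies one of the alternatives. Met.
  (c) The plaintiff resides in Casfield. Met.
  (d) No defendant is a corporation. But the claim is a consumer claim, and the 'unless' clause therefore excuses the requirement. Met.
  (e) The claim is a consumer claim, not an employment claim, so one alternative holds. Condition met.
  → Jurisdiction lies.
Courts with jurisdiction: the Istdora Regional Court, the Superior Court of Casfield — 2 in total.

2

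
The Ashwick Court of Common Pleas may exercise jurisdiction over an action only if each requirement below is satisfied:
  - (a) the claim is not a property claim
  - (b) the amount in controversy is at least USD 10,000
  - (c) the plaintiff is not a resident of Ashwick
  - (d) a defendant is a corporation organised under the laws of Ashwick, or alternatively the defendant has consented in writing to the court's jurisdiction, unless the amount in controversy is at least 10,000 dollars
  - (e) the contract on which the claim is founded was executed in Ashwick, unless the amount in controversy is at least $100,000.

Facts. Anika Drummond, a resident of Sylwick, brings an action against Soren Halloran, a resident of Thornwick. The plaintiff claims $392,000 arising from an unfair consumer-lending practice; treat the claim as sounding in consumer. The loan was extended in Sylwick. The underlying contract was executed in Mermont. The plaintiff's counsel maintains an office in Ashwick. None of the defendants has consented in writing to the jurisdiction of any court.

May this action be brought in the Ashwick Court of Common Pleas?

Yes

The Ashwick Court of Common Pleas:
  (a) The claim is a consumer claim, not a property claim. Satisfied.
  (b) The amount in controversy is USD 392,000, which meets the USD 10,000 floor. Condition met.
  (c) The plaintiff resides in Sylwick, which is not Ashwick. Satisfied.
  (d) No defendant is a corporation; no such written consent has been filed — no alternative holds. But the amount in controversy is $392,000, which meets the 10,000 dollars floor, and the 'unless' clause therefore excuses the requirement. Condition met.
  (e) The contract was executed in Mermont, not Ashwick. But the amount in controversy is 392,000 dollars, which meets the 100,000 dollars floor, and the 'unless' clause therefore excuses the requirement. Condition met.
  → Every requirement is satisfied — jurisdiction.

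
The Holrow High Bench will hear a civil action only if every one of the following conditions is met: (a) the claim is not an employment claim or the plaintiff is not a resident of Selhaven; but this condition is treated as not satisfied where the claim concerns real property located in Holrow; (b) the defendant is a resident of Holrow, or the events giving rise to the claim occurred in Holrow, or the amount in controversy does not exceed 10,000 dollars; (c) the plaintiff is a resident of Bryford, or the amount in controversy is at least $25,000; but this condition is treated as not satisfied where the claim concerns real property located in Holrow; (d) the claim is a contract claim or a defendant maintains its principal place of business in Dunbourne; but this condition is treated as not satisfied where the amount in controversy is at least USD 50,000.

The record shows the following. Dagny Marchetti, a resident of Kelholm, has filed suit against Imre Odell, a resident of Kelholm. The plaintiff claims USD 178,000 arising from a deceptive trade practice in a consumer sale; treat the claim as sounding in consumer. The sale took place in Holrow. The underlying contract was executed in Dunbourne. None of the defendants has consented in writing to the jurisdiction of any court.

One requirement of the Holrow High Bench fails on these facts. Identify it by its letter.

(d)

The Holrow High Bench:
  (a) The claim is a consumer claim, not an employment claim — that alternative is enough. And the carve-out is inapplicable — the claim does not concern real property. Met.
  (b) The operative events occurred in Holrow, so this disjunct is met. Condition met.
  (c) The amount in controversy is USD 178,000, which meets the 25,000 dollars floor, so this disjunct is met. And the carve-out is inapplicable — the claim does not concern real property. Met.
  (d) The claim is a consumer claim, not a contract claim; no defendant is a corporation — every alternative fails. Condition not met.
Only condition (d) fails.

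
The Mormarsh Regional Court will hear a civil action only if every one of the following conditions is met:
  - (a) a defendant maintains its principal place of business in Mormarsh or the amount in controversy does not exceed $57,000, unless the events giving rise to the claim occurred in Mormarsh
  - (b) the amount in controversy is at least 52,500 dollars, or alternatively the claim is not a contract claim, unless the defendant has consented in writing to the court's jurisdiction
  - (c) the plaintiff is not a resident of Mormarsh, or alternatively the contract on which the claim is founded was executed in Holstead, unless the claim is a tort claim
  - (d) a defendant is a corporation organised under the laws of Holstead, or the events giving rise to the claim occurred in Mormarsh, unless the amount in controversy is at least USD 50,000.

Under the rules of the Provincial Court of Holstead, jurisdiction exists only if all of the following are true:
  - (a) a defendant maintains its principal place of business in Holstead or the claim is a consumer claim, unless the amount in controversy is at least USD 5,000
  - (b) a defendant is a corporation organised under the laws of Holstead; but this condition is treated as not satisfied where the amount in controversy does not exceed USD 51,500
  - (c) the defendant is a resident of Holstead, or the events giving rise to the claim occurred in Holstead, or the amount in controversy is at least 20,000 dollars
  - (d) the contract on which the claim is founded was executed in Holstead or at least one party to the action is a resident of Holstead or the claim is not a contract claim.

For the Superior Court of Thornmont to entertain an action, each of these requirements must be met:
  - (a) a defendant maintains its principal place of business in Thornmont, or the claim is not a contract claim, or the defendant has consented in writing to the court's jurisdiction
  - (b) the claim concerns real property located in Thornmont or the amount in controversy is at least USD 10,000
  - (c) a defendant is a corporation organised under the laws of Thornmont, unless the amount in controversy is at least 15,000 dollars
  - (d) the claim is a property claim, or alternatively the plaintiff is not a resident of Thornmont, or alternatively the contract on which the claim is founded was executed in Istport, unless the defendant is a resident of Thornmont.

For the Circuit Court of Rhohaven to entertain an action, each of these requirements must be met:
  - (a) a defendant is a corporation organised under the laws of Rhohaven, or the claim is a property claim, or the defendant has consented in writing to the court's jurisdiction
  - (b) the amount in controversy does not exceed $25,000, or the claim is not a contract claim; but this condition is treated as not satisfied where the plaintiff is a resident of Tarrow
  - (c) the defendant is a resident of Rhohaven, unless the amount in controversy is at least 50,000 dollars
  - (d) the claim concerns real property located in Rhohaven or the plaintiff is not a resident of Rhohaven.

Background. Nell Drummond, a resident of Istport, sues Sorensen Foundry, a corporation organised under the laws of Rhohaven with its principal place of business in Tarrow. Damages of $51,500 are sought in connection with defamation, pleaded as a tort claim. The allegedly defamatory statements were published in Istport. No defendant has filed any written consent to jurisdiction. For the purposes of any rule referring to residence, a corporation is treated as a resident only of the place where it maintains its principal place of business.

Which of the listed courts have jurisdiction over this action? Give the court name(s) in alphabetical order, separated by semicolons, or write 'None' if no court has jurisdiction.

The Mormarsh Regional Court:
  (a) The amount in controversy is $51,500, within the USD 57,000 ceiling — that alternative is enough. Satisfied.
  (b) The claim is a tort claim, not a contract claim, so this disjunct is met. Met.
  (c) The plaintiff resides in Istport, which is not Mormarsh, so this disjunct is met. Met.
  (d) The corporate defendant(s) are organised in Rhohaven, not Holstead; the operative events occurred in Istport, not Mormarsh — no alternative holds. The proviso rescues it, though: the amount in controversy is USD 51,500, which meets the 50,000 dollars floor. Condition met.
  → The court has jurisdiction.
The Provincial Court of Holstead:
  (a) The corporate defendant(s) have their principal place of business in Tarrow, not Holstead; the claim is a tort claim, not a consumer claim — every alternative fails. However, the amount in controversy is USD 51,500, which meets the $5,000 floor, so the 'unless' proviso supplies this condition. Condition met.
  (b) The corporate defendant(s) are organised in Rhohaven, not Holstead. Not satisfied.
  (c) The amount in controversy is 51,500 dollars, which meets the USD 20,000 floor, which satisfies one of the alternatives. Condition met.
  (d) The claim is a tort claim, not a contract claim, which satisfies one of the alternatives. Met.
  → No jurisdiction.
The Superior Court of Thornmont:
  (a) The claim is a tort claim, not a contract claim — that alternative is enough. Satisfied.
  (b) The amount in controversy is $51,500, which meets the $10,000 floor, which satisfies one of the alternatives. Met.
  (c) The corporate defendant(s) are organised in Rhohaven, not Thornmont. The proviso rescues it, though: the amount in controversy is 51,500 dollars, which meets the 15,000 dollars floor. Met.
  (d) The plaintiff resides in Istport, which is not Thornmont, so one alternative holds. Satisfied.
  → All conditions met; jurisdiction exists.
The Circuit Court of Rhohaven:
  (a) Sorensen Foundry is organised under the laws of Rhohaven, so one alternative holds. Condition met.
  (b) The claim is a tort claim, not a contract claim, so this disjunct is met. The exception is not triggered, since the plaintiff resides in Istport, not Tarrow. Met.
  (c) The defendant resides in Tarrow, not Rhohaven. However, the amount in controversy is USD 51,500, which meets the $50,000 floor, so the 'unless' proviso supplies this condition. Condition met.
  (d) The plaintiff resides in Istport, which is not Rhohaven, which satisfies one of the alternatives. Satisfied.
  → The court has jurisdiction.

the Circuit Court of Rhohaven; the Mormarsh Regional Court; the Superior Court of Thornmont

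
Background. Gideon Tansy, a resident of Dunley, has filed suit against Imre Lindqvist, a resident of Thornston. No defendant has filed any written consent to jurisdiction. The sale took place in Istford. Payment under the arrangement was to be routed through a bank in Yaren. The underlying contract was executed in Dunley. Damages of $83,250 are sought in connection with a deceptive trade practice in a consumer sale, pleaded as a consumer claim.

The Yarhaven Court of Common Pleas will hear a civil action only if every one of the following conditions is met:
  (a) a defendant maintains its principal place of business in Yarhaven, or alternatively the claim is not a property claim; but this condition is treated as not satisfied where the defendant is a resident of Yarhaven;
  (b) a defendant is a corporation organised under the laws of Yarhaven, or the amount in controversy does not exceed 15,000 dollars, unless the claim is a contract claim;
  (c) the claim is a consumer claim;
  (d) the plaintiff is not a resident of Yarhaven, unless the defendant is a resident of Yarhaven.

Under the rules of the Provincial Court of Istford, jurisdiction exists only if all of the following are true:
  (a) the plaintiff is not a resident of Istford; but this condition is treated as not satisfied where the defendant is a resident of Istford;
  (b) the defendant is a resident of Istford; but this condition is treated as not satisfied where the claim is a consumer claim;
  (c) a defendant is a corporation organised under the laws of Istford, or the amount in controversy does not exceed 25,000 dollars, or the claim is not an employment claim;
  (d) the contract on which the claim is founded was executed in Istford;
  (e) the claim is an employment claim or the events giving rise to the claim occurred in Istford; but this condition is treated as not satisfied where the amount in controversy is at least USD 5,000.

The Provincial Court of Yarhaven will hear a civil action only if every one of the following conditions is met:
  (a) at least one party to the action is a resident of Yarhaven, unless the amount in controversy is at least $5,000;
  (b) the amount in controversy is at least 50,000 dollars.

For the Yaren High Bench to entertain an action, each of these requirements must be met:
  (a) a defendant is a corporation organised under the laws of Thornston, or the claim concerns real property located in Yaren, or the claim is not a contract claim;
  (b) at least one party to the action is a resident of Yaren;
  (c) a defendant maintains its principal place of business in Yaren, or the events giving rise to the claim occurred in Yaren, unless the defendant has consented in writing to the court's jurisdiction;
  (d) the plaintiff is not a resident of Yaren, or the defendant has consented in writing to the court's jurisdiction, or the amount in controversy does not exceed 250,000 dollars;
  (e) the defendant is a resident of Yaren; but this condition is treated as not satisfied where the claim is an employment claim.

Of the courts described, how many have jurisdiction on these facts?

The Yarhaven Court of Common Pleas:
  (a) The claim is a consumer claim, not a property claim, so one alternative holds. The exception is not triggered, since the defendant resides in Thornston, not Yarhaven. Satisfied.
  (b) No defendant is a corporation; the amount in controversy is $83,250, above the $15,000 ceiling — none of the alternatives is met. The proviso offers no rescue either, since the claim is a consumer claim, not a contract claim. Not satisfied.
  (c) The claim is a consumer claim. Met.
  (d) The plaintiff resides in Dunley, which is not Yarhaven. Met.
  → No jurisdiction.
The Provincial Court of Istford:
  (a) The plaintiff resides in Dunley, which is not Istford. The exception is not triggered, since the defendant resides in Thornston, not Istford. Condition met.
  (b) The defendant resides in Thornston, not Istford. Not satisfied.
  (c) The claim is a consumer claim, not an employment claim, which satisfies one of the alternatives. Satisfied.
  (d) The contract was executed in Dunley, not Istford. Not met.
  (e) The operative events occurred in Istford, so one alternative holds. But the carve-out bites: the amount in controversy is 83,250 dollars, which meets the 5,000 dollars floor. Not satisfied.
  → No jurisdiction.
The Provincial Court of Yarhaven:
  (a) No party resides in Yarhaven. The proviso rescues it, though: the amount in controversy is 83,250 dollars, which meets the $5,000 floor. Met.
  (b) The amount in controversy is $83,250, which meets the USD 50,000 floor. Met.
  → The court has jurisdiction.
The Yaren High Bench:
  (a) The claim is a consumer claim, not a contract claim, so this disjunct is met. Condition met.
  (b) No party resides in Yaren. Condition not met.
  (c) No defendant is a corporation; the operative events occurred in Istford, not Yaren — none of the alternatives is met. The proviso offers no rescue either, since no such written consent has been filed. Not satisfied.
  (d) The plaintiff resides in Dunley, which is not Yaren, which satisfies one of the alternatives. Condition met.
  (e) The defendant resides in Thornston, not Yaren. Not satisfied.
  → The court lacks jurisdiction.
Courts with jurisdiction: the Provincial Court of Yarhaven — 1 in total.

1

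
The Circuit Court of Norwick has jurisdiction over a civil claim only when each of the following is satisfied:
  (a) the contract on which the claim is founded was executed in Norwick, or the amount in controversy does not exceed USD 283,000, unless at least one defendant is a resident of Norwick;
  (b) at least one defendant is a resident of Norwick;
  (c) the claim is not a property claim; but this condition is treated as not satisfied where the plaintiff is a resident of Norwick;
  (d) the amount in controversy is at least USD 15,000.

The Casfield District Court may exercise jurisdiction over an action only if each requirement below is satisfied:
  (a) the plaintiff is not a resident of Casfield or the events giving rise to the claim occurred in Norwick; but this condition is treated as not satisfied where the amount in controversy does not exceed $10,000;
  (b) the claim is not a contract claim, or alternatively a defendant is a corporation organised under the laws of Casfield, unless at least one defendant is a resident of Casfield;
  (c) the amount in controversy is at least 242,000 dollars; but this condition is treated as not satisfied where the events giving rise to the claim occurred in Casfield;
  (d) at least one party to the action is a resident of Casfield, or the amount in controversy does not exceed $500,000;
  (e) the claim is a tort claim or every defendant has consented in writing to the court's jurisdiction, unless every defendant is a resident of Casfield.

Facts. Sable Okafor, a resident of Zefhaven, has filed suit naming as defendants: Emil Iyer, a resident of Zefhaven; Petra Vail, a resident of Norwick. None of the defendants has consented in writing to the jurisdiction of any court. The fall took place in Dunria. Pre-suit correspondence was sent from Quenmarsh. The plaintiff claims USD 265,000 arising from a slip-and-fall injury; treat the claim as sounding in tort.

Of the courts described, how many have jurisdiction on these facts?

2

The Circuit Court of Norwick:
  (a) The amount in controversy is 265,000 dollars, within the USD 283,000 ceiling, so one alternative holds. Condition met.
  (b) Petra Vail resides in Norwick. Met.
  (c) The claim is a tort claim, not a property claim. And the carve-out is inapplicable — the plaintiff resides in Zefhaven, not Norwick. Met.
  (d) The amount in controversy is 265,000 dollars, which meets the USD 15,000 floor. Met.
  → The court has jurisdiction.
The Casfield District Court:
  (a) The plaintiff resides in Zefhaven, which is not Casfield, which satisfies one of the alternatives. And the carve-out is inapplicable — the amount in controversy is USD 265,000, above the 10,000 dollars ceiling. Met.
  (b) The claim is a tort claim, not a contract claim, so one alternative holds. Met.
  (c) The amount in controversy is 265,000 dollars, which meets the 242,000 dollars floor. The exception is not triggered, since the operative events occurred in Dunria, not Casfield. Satisfied.
  (d) The amount in controversy is $265,000, within the $500,000 ceiling, so this disjunct is met. Condition met.
  (e) The claim is a tort claim, so this disjunct is met. Satisfied.
  → The court has jurisdiction.
Courts with jurisdiction: the Circuit Court of Norwick, the Casfield District Court — 2 in total.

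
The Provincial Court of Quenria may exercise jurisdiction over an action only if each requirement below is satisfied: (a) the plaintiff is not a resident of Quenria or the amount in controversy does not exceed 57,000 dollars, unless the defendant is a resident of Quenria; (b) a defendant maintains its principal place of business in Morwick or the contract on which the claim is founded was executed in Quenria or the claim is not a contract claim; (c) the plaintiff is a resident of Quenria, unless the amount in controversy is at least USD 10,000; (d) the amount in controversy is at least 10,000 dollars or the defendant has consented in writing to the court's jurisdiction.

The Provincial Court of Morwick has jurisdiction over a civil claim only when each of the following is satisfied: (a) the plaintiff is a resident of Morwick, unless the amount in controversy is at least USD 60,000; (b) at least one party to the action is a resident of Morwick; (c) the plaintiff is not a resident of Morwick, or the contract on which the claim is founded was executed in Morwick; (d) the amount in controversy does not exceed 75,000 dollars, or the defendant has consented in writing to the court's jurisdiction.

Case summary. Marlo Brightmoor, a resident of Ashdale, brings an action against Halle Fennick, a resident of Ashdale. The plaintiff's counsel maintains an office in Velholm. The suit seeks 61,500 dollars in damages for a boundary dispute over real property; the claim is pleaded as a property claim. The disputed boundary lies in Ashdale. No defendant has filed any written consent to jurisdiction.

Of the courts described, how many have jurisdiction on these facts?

1

The Provincial Court of Quenria:
  (a) The plaintiff resides in Ashdale, which is not Quenria, which satisfies one of the alternatives. Satisfied.
  (b) The claim is a property claim, not a contract claim, so this disjunct is met. Satisfied.
  (c) The plaintiff resides in Ashdale, not Quenria. The proviso rescues it, though: the amount in controversy is USD 61,500, which meets the 10,000 dollars floor. Condition met.
  (d) The amount in controversy is $61,500, which meets the USD 10,000 floor — that alternative is enough. Met.
  → All conditions met; jurisdiction exists.
The Provincial Court of Morwick:
  (a) The plaintiff resides in Ashdale, not Morwick. The proviso rescues it, though: the amount in controversy is 61,500 dollars, which meets the 60,000 dollars floor. Met.
  (b) No party resides in Morwick. Condition not met.
  (c) The plaintiff resides in Ashdale, which is not Morwick — that alternative is enough. Condition met.
  (d) The amount in controversy is $61,500, within the USD 75,000 ceiling — that alternative is enough. Met.
  → Not every requirement is met — no jurisdiction.
Courts with jurisdiction: the Provincial Court of Quenria — 1 in total.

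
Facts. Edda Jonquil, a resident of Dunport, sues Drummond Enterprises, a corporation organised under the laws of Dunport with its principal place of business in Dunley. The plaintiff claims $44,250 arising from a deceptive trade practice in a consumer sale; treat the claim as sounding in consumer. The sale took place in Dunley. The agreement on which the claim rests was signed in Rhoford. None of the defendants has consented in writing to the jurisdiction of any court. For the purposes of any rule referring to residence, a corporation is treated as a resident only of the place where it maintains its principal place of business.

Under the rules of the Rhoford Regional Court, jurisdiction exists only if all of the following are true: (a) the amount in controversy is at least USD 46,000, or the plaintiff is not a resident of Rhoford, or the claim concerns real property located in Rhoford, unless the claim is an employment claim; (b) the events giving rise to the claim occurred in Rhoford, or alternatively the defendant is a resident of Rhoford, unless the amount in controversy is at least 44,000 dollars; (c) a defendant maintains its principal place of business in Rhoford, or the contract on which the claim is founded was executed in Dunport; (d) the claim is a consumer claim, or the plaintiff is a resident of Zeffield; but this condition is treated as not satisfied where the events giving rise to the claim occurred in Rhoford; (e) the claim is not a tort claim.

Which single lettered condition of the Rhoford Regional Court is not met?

(c)

The Rhoford Regional Court:
  (a) The plaintiff resides in Dunport, which is not Rhoford, so this disjunct is met. Met.
  (b) The operative events occurred in Dunley, not Rhoford; the defendant resides in Dunley, not Rhoford — none of the alternatives is met. The proviso rescues it, though: the amount in controversy is $44,250, which meets the USD 44,000 floor. Condition met.
  (c) The corporate defendant(s) have their principal place of business in Dunley, not Rhoford; the contract was executed in Rhoford, not Dunport — every alternative fails. Fails.
  (d) The claim is a consumer claim, so one alternative holds. The exception is not triggered, since the operative events occurred in Dunley, not Rhoford. Met.
  (e) The claim is a consumer claim, not a tort claim. Met.
Only condition (c) fails.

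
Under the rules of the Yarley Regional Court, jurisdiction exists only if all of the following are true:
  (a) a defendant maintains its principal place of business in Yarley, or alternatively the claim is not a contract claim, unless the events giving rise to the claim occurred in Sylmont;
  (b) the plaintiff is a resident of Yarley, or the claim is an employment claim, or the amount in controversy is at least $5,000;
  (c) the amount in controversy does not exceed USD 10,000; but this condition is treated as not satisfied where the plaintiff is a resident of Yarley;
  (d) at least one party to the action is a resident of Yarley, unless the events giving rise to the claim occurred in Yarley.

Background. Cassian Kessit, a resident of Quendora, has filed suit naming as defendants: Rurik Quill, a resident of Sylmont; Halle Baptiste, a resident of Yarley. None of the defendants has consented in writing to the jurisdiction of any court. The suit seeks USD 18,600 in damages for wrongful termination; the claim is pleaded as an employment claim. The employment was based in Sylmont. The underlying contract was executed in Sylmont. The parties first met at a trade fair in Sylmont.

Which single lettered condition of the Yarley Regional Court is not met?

(c)

The Yarley Regional Court:
  (a) The claim is an employment claim, not a contract claim, which satisfies one of the alternatives. Condition met.
  (b) The claim is an employment claim — that alternative is enough. Condition met.
  (c) The amount in controversy is USD 18,600, above the $10,000 ceiling. Not met.
  (d) Halle Baptiste resides in Yarley. Satisfied.
Only condition (c) fails.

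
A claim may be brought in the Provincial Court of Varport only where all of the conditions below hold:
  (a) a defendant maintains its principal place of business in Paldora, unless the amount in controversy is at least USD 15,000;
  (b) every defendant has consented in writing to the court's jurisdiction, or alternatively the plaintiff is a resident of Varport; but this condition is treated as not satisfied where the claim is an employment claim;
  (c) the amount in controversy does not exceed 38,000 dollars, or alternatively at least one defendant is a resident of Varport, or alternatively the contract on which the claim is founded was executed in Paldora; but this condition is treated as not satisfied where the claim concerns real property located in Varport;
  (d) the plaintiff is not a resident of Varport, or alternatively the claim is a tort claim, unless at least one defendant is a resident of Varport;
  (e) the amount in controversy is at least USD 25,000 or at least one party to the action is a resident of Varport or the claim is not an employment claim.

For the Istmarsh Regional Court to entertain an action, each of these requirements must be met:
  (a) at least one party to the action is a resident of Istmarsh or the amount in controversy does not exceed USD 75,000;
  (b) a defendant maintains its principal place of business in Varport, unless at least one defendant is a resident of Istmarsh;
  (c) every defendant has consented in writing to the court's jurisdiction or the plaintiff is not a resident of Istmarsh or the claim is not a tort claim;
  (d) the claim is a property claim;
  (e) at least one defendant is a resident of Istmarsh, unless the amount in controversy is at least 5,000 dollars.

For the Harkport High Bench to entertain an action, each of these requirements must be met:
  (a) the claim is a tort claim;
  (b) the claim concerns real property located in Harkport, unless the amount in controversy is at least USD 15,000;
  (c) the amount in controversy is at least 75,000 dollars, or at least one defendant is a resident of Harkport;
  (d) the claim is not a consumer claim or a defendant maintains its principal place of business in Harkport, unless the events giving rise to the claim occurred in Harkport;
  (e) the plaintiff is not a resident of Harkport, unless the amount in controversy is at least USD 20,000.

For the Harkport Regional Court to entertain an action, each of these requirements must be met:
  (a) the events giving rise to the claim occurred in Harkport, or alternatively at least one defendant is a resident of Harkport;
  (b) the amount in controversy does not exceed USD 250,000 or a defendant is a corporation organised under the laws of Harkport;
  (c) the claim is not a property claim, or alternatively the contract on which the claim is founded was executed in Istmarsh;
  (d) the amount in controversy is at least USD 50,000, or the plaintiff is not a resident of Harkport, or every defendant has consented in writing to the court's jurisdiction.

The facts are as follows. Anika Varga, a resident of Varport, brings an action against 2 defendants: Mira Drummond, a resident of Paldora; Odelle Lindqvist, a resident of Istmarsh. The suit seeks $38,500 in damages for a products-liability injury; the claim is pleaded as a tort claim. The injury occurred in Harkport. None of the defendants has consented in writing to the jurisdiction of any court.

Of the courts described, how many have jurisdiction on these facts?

The Provincial Court of Varport:
  (a) No defendant is a corporation. However, the amount in controversy is $38,500, which meets the USD 15,000 floor, so the 'unless' proviso supplies this condition. Condition met.
  (b) The plaintiff resides in Varport, so one alternative holds. The exception is not triggered, since the claim is a tort claim, not an employment claim. Satisfied.
  (c) The amount in controversy is $38,500, above the 38,000 dollars ceiling; no defendant resides in Varport (they reside in Paldora, Istmarsh); no contract (and hence no place of execution) is alleged — no alternative holds. Condition not met.
  (d) The claim is a tort claim, so one alternative holds. Condition met.
  (e) The amount in controversy is USD 38,500, which meets the $25,000 floor — that alternative is enough. Condition met.
  → No jurisdiction.
The Istmarsh Regional Court:
  (a) Odelle Lindqvist resides in Istmarsh — that alternative is enough. Satisfied.
  (b) No defendant is a corporation. The proviso rescues it, though: Odelle Lindqvist resides in Istmarsh. Condition met.
  (c) The plaintiff resides in Varport, which is not Istmarsh, which satisfies one of the alternatives. Satisfied.
  (d) The claim is a tort claim, not a property claim. Not met.
  (e) Odelle Lindqvist resides in Istmarsh. Condition met.
  → No jurisdiction.
The Harkport High Bench:
  (a) The claim is a tort claim. Met.
  (b) The claim does not concern real property. The proviso rescues it, though: the amount in controversy is $38,500, which meets the $15,000 floor. Condition met.
  (c) The amount in controversy is $38,500, below the $75,000 floor; no defendant resides in Harkport (they reside in Paldora, Istmarsh) — every alternative fails. Condition not met.
  (d) The claim is a tort claim, not a consumer claim, which satisfies one of the alternatives. Satisfied.
  (e) The plaintiff resides in Varport, which is not Harkport. Met.
  → At least one condition fails; no jurisdiction.
The Harkport Regional Court:
  (a) The operative events occurred in Harkport, so one alternative holds. Satisfied.
  (b) The amount in controversy is USD 38,500, within the USD 250,000 ceiling, which satisfies one of the alternatives. Condition met.
  (c) The claim is a tort claim, not a property claim, so this disjunct is met. Condition met.
  (d) The plaintiff resides in Varport, which is not Harkport, so one alternative holds. Satisfied.
  → Jurisdiction lies.
Courts with jurisdiction: the Harkport Regional Court — 1 in total.

1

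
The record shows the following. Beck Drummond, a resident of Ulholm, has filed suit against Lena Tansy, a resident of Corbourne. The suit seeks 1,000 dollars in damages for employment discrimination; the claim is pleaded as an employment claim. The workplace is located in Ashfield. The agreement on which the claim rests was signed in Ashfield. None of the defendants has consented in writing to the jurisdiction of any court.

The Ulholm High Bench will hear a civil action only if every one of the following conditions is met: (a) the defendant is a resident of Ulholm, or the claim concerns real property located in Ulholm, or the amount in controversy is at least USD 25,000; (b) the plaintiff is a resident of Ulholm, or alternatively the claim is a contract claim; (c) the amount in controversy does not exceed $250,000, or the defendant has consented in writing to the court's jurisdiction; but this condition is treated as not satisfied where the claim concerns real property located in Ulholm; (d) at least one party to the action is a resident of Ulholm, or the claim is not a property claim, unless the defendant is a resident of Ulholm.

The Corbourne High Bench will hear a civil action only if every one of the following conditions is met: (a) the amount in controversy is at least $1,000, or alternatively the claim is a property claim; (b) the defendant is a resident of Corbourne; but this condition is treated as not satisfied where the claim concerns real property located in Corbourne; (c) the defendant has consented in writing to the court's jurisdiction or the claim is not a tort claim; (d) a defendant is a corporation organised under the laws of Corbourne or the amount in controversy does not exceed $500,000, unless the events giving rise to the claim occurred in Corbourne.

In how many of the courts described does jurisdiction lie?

The Ulholm High Bench:
  (a) The defendant resides in Corbourne, not Ulholm; the claim does not concern real property; the amount in controversy is 1,000 dollars, below the 25,000 dollars floor — every alternative fails. Not met.
  (b) The plaintiff resides in Ulholm, so this disjunct is met. Satisfied.
  (c) The amount in controversy is $1,000, within the 250,000 dollars ceiling — that alternative is enough. The exception is not triggered, since the claim does not concern real property. Condition met.
  (d) Beck Drummond resides in Ulholm, so this disjunct is met. Satisfied.
  → Not every requirement is met — no jurisdiction.
The Corbourne High Bench:
  (a) The amount in controversy is USD 1,000, which meets the USD 1,000 floor, so this disjunct is met. Met.
  (b) The defendant resides in Corbourne. The carve-out does not apply: the claim does not concern real property. Met.
  (c) The claim is an employment claim, not a tort claim — that alternative is enough. Satisfied.
  (d) The amount in controversy is $1,000, within the $500,000 ceiling, which satisfies one of the alternatives. Condition met.
  → Every requirement is satisfied — jurisdiction.
Courts with jurisdiction: the Corbourne High Bench — 1 in total.

1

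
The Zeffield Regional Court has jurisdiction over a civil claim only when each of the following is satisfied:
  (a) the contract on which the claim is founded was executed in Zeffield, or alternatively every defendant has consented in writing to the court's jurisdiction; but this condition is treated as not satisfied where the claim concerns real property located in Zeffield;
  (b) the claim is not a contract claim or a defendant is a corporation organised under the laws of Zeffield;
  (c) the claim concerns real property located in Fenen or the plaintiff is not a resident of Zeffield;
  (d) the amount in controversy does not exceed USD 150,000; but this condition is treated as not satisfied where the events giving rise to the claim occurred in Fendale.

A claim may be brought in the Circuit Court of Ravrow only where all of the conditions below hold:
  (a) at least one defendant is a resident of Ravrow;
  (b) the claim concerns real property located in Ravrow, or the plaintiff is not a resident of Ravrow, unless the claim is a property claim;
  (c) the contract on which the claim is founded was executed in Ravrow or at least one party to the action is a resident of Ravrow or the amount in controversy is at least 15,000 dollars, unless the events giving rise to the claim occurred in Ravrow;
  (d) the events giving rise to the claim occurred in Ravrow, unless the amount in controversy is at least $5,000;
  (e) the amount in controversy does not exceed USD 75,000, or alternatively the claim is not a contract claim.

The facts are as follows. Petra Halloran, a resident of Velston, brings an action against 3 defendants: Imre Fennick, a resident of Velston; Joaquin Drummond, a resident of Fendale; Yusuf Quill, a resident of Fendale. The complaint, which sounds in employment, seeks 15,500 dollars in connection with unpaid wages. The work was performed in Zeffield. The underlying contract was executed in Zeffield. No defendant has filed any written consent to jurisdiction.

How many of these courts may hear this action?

The Zeffield Regional Court:
  (a) The contract was executed in Zeffield — that alternative is enough. And the carve-out is inapplicable — the claim does not concern real property. Satisfied.
  (b) The claim is an employment claim, not a contract claim, so one alternative holds. Satisfied.
  (c) The plaintiff resides in Velston, which is not Zeffield — that alternative is enough. Condition met.
  (d) The amount in controversy is 15,500 dollars, within the USD 150,000 ceiling. And the carve-out is inapplicable — the operative events occurred in Zeffield, not Fendale. Condition met.
  → The court has jurisdiction.
The Circuit Court of Ravrow:
  (a) No defendant resides in Ravrow (they reside in Velston, Fendale, Fendale). Condition not met.
  (b) The plaintiff resides in Velston, which is not Ravrow — that alternative is enough. Satisfied.
  (c) The amount in controversy is USD 15,500, which meets the 15,000 dollars floor — that alternative is enough. Satisfied.
  (d) The operative events occurred in Zeffield, not Ravrow. However, the amount in controversy is USD 15,500, which meets the 5,000 dollars floor, so the 'unless' proviso supplies this condition. Met.
  (e) The amount in controversy is USD 15,500, within the 75,000 dollars ceiling — that alternative is enough. Satisfied.
  → Not every requirement is met — no jurisdiction.
Courts with jurisdiction: the Zeffield Regional Court — 1 in total.

1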